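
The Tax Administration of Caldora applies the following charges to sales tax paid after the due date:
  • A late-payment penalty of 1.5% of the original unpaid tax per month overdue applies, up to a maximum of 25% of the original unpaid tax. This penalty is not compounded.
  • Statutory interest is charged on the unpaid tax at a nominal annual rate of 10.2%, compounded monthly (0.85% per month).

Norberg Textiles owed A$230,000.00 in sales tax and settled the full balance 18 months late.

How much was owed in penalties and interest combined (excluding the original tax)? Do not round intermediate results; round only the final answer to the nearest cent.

A$95,351.50

Penalty (uncapped): 18 × 1.5% × A$230,000.00 = A$62,100.00; cap = 25% × A$230,000.00 = A$57,500.00 → penalty = A$57,500.00
Interest: A$230,000.00 × ((1 + 0.0085)^18 − 1) = A$230,000.00 × 0.1645717… = A$37,851.4994…
Penalties + interest = A$57,500.0000 + A$37,851.4994… = A$95,351.50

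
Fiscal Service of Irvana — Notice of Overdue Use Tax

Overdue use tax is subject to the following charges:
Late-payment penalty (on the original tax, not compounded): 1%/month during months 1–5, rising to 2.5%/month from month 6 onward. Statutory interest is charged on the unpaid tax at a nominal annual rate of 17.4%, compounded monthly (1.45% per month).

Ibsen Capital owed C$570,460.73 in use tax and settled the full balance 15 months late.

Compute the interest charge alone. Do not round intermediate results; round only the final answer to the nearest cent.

Interest: C$570,460.73 × ((1 + 0.0145)^15 − 1) = C$570,460.73 × 0.2410257… = C$137,495.6891…

C$137,495.69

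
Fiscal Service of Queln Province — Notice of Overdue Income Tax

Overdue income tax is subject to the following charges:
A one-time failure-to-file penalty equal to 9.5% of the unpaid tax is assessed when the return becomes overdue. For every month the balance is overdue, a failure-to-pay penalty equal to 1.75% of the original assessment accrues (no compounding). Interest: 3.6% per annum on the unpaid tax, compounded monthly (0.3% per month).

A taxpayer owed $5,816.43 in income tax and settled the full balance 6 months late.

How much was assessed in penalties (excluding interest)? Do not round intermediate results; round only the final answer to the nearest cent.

$1,163.29

Failure-to-file penalty: 9.5% × $5,816.43 = $552.56…
Failure-to-pay penalty: 6 × 1.75% × $5,816.43 = $610.73…
Total penalty = $552.56… + $610.73… = $1,163.29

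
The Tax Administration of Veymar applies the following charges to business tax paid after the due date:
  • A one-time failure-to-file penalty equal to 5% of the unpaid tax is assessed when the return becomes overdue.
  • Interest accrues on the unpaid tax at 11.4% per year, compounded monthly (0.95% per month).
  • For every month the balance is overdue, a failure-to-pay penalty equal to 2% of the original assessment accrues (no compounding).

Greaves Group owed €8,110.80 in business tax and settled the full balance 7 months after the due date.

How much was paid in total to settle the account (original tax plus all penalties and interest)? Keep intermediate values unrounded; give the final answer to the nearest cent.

€10,206.84

Failure-to-file penalty: 5% × €8,110.80 = €405.54
Failure-to-pay penalty: 7 × 2% × €8,110.80 = €1,135.51…
Interest: €8,110.80 × ((1 + 0.0095)^7 − 1) = €8,110.80 × 0.0684255… = €554.9859…
Total = €8,110.80 + €1,541.0520 + €554.9859… = €10,206.84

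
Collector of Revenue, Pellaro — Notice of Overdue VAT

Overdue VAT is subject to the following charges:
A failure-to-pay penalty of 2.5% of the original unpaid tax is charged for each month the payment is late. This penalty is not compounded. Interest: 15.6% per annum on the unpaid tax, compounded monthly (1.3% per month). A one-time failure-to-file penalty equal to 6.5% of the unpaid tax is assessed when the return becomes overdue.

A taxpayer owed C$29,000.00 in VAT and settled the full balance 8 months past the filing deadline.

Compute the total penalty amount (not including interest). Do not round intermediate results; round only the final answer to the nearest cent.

C$7,685.00

Failure-to-file penalty: 6.5% × C$29,000.00 = C$1,885.00
Failure-to-pay penalty: 8 × 2.5% × C$29,000.00 = C$5,800.00
Total penalty = C$1,885.00 + C$5,800.00 = C$7,685.00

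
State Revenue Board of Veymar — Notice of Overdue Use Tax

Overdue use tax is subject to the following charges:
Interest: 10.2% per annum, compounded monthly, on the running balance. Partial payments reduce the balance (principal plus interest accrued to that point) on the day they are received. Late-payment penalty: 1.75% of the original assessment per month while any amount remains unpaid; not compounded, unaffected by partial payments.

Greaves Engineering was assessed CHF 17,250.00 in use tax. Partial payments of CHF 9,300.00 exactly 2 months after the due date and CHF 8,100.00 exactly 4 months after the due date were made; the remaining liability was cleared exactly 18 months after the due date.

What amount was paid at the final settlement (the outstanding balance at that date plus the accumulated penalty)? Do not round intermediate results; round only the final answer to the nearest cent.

CHF 5,754.88

Monthly rate = 10.2% ÷ 12 = 0.85%
Balance at month 2: CHF 17,250.0000 × (1 + 0.0085)^2 = CHF 17,544.4963…
After CHF 9,300.00 payment: CHF 17,544.4963… − CHF 9,300.00 = CHF 8,244.4963…
Balance at month 4: CHF 8,244.4963… × (1 + 0.0085)^2 = CHF 8,385.2484…
After CHF 8,100.00 payment: CHF 8,385.2484… − CHF 8,100.00 = CHF 285.2484…
Balance at month 18: CHF 285.2484… × (1 + 0.0085)^14 = CHF 321.1337…
Penalty: 18 × 1.75% × CHF 17,250.00 = CHF 5,433.75
Final settlement = outstanding balance + penalty = CHF 321.1337… + CHF 5,433.75 = CHF 5,754.88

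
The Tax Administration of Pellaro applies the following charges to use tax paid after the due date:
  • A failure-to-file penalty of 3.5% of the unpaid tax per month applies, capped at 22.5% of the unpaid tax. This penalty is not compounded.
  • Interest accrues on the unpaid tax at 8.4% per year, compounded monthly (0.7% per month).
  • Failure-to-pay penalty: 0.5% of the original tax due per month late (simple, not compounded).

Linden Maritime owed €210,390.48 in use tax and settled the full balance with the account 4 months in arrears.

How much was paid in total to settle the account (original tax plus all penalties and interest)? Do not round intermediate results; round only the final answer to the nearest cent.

Failure-to-file: 4 × 3.5% × €210,390.48 = €29,454.67… (under the 22.5% cap)
Failure-to-pay penalty: 4 × 0.5% × €210,390.48 = €4,207.81…
Interest: €210,390.48 × ((1 + 0.007)^4 − 1) = €210,390.48 × 0.0282954… = €5,953.0774…
Total = €210,390.48 + €33,662.4768 + €5,953.0774… = €250,006.03

€250,006.03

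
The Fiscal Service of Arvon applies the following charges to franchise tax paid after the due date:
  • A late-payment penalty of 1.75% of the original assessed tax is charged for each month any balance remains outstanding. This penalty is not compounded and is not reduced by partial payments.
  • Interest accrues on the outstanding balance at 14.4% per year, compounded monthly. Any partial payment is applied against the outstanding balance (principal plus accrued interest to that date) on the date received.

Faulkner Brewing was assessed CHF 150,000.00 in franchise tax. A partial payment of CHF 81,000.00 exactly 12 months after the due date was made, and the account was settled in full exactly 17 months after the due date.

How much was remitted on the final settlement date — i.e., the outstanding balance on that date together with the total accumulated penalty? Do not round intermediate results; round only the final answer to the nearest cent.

CHF 142,368.45

Monthly rate = 14.4% ÷ 12 = 1.2%
Balance at month 12: CHF 150,000.0000 × (1 + 0.012)^12 = CHF 173,084.1936…
After CHF 81,000.00 payment: CHF 173,084.1936… − CHF 81,000.00 = CHF 92,084.1936…
Balance at month 17: CHF 92,084.1936… × (1 + 0.012)^5 = CHF 97,743.4473…
Penalty: 17 × 1.75% × CHF 150,000.00 = CHF 44,625.00
Final settlement = outstanding balance + penalty = CHF 97,743.4473… + CHF 44,625.00 = CHF 142,368.45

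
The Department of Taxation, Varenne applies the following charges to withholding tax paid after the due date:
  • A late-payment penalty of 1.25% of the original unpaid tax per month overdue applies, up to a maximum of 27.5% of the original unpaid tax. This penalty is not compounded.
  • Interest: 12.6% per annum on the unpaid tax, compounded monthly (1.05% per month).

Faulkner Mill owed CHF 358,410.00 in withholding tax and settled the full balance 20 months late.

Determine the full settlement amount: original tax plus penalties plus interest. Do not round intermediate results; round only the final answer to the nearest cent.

CHF 531,281.22

Penalty: 20 × 1.25% × CHF 358,410.00 = CHF 89,602.50 (below the 27.5% cap of CHF 98,562.75)
Interest: CHF 358,410.00 × ((1 + 0.0105)^20 − 1) = CHF 358,410.00 × 0.2323281… = CHF 83,268.7199…
Total = CHF 358,410.00 + CHF 89,602.5000 + CHF 83,268.7199… = CHF 531,281.22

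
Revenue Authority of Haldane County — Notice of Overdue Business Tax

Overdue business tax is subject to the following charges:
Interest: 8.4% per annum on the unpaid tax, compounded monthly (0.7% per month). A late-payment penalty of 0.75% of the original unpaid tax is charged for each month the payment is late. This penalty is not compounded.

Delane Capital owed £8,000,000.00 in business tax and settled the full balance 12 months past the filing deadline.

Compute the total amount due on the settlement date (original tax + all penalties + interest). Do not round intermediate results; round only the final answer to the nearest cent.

Late-payment penalty = 0.75% × £8,000,000.00 × 12 mo = £720,000.00
Interest: £8,000,000.00 × ((1 + 0.007)^12 − 1) = £8,000,000.00 × 0.0873107… = £698,485.2953…
Total = £8,000,000.00 + £720,000.0000 + £698,485.2953… = £9,418,485.30

£9,418,485.30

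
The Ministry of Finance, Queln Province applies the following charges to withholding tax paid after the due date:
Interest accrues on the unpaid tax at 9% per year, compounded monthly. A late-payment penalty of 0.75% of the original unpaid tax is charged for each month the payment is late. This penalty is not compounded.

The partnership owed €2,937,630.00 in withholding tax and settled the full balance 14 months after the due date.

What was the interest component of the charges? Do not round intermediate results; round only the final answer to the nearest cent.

Interest (9%/yr ÷ 12 = 0.75%/month): €2,937,630.00 × ((1 + 0.0075)^14 − 1) = €323,948.6987…

€323,948.70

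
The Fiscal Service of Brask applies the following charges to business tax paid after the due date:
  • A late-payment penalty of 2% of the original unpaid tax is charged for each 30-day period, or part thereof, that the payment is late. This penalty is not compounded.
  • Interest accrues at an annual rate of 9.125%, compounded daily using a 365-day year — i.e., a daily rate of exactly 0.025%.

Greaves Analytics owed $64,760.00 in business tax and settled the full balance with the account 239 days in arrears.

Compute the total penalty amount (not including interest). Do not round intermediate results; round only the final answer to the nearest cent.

Penalty periods: ⌈239/30⌉ = 8; penalty = 8 × 2% × $64,760.00 = $10,361.60

$10,361.60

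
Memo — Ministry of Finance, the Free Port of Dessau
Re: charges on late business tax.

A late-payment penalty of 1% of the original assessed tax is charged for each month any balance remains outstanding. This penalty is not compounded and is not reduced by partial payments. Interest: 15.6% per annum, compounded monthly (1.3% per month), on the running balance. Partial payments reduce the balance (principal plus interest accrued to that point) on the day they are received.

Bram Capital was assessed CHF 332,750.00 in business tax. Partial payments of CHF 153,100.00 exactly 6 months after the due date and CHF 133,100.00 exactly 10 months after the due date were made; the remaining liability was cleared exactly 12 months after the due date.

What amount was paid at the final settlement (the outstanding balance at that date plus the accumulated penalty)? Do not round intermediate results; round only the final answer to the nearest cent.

Balance at month 6: CHF 332,750.0000 × (1 + 0.013)^6 = CHF 359,562.7856…
After CHF 153,100.00 payment: CHF 359,562.7856… − CHF 153,100.00 = CHF 206,462.7856…
Balance at month 10: CHF 206,462.7856… × (1 + 0.013)^4 = CHF 217,410.0240…
After CHF 133,100.00 payment: CHF 217,410.0240… − CHF 133,100.00 = CHF 84,310.0240…
Balance at month 12: CHF 84,310.0240… × (1 + 0.013)^2 = CHF 86,516.3330…
Penalty: 12 × 1% × CHF 332,750.00 = CHF 39,930.00
Final settlement = outstanding balance + penalty = CHF 86,516.3330… + CHF 39,930.00 = CHF 126,446.33

CHF 126,446.33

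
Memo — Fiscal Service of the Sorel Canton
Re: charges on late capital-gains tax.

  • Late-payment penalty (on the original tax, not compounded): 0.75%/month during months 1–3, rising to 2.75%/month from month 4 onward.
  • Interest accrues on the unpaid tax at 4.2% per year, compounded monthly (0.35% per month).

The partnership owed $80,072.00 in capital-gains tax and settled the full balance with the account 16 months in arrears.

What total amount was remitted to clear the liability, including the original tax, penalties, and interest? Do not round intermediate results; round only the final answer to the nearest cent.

Penalty, months 1–3: 3 × 0.75% × $80,072.00 = $1,801.62
Penalty, months 4–16: 13 × 2.75% × $80,072.00 = $28,625.74
Interest: $80,072.00 × ((1 + 0.0035)^16 − 1) = $80,072.00 × 0.0574943… = $4,603.6824…
Total = $80,072.00 + $30,427.3600 + $4,603.6824… = $115,103.04

$115,103.04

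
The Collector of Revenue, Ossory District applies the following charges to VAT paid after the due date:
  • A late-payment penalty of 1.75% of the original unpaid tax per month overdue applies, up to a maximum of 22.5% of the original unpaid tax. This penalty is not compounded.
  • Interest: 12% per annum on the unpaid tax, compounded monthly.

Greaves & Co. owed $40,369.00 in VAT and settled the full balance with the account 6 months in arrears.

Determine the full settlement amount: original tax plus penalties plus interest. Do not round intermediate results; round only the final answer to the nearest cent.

$47,091.25

Penalty: 6 × 1.75% × $40,369.00 = $4,238.75… (below the 22.5% cap of $9,083.03…)
Interest (12%/yr ÷ 12 = 1%/month): $40,369.00 × ((1 + 0.01)^6 − 1) = $2,483.5070…
Total = $40,369.00 + $4,238.7450 + $2,483.5070… = $47,091.25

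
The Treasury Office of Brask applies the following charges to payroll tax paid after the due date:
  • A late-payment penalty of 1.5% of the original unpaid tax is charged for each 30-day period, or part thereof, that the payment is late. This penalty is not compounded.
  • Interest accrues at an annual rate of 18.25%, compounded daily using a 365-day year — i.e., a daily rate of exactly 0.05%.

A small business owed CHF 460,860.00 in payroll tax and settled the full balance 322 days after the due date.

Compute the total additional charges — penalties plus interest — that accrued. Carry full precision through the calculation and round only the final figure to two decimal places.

CHF 156,525.43

Penalty periods: ⌈322/30⌉ = 11; penalty = 11 × 1.5% × CHF 460,860.00 = CHF 76,041.90
Interest: CHF 460,860.00 × ((1 + 0.0005)^322 − 1) = CHF 460,860.00 × 0.17463770… = CHF 80,483.5325…
Penalties + interest = CHF 76,041.9000 + CHF 80,483.5325… = CHF 156,525.43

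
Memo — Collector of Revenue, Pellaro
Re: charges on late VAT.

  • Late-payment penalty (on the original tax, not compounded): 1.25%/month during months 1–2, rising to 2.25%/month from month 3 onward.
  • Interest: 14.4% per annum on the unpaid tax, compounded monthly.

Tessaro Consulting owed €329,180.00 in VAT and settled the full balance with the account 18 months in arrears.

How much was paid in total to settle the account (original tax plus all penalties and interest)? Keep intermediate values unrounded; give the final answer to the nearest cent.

Penalty, months 1–2: 2 × 1.25% × €329,180.00 = €8,229.50
Penalty, months 3–18: 16 × 2.25% × €329,180.00 = €118,504.80
Interest (14.4%/yr ÷ 12 = 1.2%/month): €329,180.00 × ((1 + 0.012)^18 − 1) = €78,841.1410…
Total = €329,180.00 + €126,734.3000 + €78,841.1410… = €534,755.44

€534,755.44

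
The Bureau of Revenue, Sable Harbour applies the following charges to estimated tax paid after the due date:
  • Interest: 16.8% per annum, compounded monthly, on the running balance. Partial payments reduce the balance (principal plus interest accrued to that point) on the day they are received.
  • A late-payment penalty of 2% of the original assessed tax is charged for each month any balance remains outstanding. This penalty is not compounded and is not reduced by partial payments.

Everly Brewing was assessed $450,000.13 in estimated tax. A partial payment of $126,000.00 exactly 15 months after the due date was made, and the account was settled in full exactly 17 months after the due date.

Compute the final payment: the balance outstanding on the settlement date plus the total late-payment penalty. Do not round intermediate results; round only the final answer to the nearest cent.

$593,425.06

Monthly rate = 16.8% ÷ 12 = 1.4%
Balance at month 15: $450,000.1300 × (1 + 0.014)^15 = $554,347.3352…
After $126,000.00 payment: $554,347.3352… − $126,000.00 = $428,347.3352…
Balance at month 17: $428,347.3352… × (1 + 0.014)^2 = $440,425.0167…
Penalty: 17 × 2% × $450,000.13 = $153,000.04…
Final settlement = outstanding balance + penalty = $440,425.0167… + $153,000.04… = $593,425.06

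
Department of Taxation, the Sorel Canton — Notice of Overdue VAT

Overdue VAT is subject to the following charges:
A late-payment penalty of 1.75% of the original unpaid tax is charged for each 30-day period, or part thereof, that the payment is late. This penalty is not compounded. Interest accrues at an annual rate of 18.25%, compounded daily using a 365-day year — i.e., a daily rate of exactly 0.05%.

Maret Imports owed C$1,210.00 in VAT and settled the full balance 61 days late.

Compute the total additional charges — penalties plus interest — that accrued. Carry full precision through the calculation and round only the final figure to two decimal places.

C$100.99

Penalty periods: ⌈61/30⌉ = 3; penalty = 3 × 1.75% × C$1,210.00 = C$63.53…
Interest: C$1,210.00 × ((1 + 0.0005)^61 − 1) = C$1,210.00 × 0.03096203… = C$37.4641…
Penalties + interest = C$63.5250 + C$37.4641… = C$100.99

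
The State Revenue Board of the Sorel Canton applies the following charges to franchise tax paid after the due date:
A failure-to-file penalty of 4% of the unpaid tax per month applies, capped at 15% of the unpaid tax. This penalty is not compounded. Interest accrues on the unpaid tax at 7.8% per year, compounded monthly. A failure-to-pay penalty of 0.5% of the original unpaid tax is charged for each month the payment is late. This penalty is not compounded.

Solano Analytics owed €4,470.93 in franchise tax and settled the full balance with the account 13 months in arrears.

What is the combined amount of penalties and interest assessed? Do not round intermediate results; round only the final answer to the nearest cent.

€1,354.13

Failure-to-file: 13 × 4% × €4,470.93 = €2,324.88…, capped at 15% × €4,470.93 = €670.64…
Failure-to-pay penalty = 0.5% × €4,470.93 × 13 mo = €290.61…
Interest (7.8%/yr ÷ 12 = 0.65%/month): €4,470.93 × ((1 + 0.0065)^13 − 1) = €392.8845…
Penalties + interest = €961.2500… + €392.8845… = €1,354.13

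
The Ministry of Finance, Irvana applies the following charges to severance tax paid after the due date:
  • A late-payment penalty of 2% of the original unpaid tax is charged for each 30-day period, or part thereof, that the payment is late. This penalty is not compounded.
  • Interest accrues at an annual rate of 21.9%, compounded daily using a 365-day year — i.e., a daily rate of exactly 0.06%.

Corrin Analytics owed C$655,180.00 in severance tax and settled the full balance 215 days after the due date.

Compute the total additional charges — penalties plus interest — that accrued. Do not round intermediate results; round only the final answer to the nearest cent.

Penalty periods: ⌈215/30⌉ = 8; penalty = 8 × 2% × C$655,180.00 = C$104,828.80
Interest: C$655,180.00 × ((1 + 0.0006)^215 − 1) = C$655,180.00 × 0.13764611… = C$90,182.9810…
Penalties + interest = C$104,828.8000 + C$90,182.9810… = C$195,011.78

C$195,011.78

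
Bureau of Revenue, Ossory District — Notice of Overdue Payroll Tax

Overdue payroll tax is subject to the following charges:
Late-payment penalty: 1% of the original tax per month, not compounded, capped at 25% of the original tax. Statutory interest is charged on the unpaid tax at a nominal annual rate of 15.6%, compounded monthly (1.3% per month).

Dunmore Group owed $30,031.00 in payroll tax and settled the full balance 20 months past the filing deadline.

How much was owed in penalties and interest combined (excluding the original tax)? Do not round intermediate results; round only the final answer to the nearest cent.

$14,858.10

Penalty: 20 × 1% × $30,031.00 = $6,006.20 (below the 25% cap of $7,507.75)
Interest: $30,031.00 × ((1 + 0.013)^20 − 1) = $30,031.00 × 0.2947589… = $8,851.9047…
Penalties + interest = $6,006.2000 + $8,851.9047… = $14,858.10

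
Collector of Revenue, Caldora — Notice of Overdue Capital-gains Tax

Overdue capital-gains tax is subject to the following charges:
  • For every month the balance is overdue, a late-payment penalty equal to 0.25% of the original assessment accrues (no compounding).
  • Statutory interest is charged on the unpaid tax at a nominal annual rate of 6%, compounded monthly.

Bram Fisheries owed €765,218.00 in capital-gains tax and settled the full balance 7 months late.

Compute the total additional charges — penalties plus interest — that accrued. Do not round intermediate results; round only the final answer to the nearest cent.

Late-payment penalty: 7 × 0.25% × €765,218.00 = €13,391.32…
Interest (6%/yr ÷ 12 = 0.5%/month): €765,218.00 × ((1 + 0.005)^7 − 1) = €27,187.7341…
Penalties + interest = €13,391.3150 + €27,187.7341… = €40,579.05

€40,579.05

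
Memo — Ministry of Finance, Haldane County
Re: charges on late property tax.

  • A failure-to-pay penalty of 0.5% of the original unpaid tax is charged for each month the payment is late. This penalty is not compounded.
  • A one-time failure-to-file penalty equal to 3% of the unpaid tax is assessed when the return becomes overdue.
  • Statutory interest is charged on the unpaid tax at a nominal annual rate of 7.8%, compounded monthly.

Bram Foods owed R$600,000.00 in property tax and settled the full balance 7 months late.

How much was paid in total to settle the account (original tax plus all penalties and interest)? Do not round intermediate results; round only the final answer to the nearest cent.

R$666,838.15

Failure-to-file penalty: 3% × R$600,000.00 = R$18,000.00
Failure-to-pay penalty: 7 × 0.5% × R$600,000.00 = R$21,000.00
Interest (7.8%/yr ÷ 12 = 0.65%/month): R$600,000.00 × ((1 + 0.0065)^7 − 1) = R$27,838.1548…
Total = R$600,000.00 + R$39,000.0000 + R$27,838.1548… = R$666,838.15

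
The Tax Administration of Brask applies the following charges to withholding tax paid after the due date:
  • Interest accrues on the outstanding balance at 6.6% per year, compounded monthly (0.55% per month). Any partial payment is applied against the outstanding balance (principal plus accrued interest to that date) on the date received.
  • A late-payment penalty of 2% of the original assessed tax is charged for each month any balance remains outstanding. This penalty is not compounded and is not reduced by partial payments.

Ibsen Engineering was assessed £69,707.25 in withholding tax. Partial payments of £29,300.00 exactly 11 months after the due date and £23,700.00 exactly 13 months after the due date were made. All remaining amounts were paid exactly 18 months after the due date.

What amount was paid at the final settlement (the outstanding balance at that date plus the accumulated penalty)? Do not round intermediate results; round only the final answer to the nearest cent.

£47,229.37

Balance at month 11: £69,707.2500 × (1 + 0.0055)^11 = £74,042.4489…
After £29,300.00 payment: £74,042.4489… − £29,300.00 = £44,742.4489…
Balance at month 13: £44,742.4489… × (1 + 0.0055)^2 = £45,235.9693…
After £23,700.00 payment: £45,235.9693… − £23,700.00 = £21,535.9693…
Balance at month 18: £21,535.9693… × (1 + 0.0055)^5 = £22,134.7590…
Penalty: 18 × 2% × £69,707.25 = £25,094.61
Final settlement = outstanding balance + penalty = £22,134.7590… + £25,094.61 = £47,229.37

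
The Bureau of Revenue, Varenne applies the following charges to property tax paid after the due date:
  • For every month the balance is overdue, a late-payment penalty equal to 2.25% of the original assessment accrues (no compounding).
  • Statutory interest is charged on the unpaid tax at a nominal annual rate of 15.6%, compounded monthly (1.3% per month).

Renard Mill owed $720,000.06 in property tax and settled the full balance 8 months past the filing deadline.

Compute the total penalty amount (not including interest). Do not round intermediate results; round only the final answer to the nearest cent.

Late-payment penalty = 2.25% × $720,000.06 × 8 mo = $129,600.01…

$129,600.01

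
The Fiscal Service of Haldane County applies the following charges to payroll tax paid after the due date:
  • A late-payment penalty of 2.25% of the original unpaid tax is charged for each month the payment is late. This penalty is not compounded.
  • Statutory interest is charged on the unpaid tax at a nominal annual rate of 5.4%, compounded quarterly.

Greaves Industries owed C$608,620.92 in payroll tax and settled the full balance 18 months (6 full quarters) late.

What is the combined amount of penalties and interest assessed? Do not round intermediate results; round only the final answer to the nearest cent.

C$297,483.84

Late-payment penalty = 2.25% × C$608,620.92 × 18 mo = C$246,491.47…
Interest (5.4%/yr ÷ 4 = 1.35%/quarter): C$608,620.92 × ((1 + 0.0135)^6 − 1) = C$50,992.3655…
Penalties + interest = C$246,491.4726 + C$50,992.3655… = C$297,483.84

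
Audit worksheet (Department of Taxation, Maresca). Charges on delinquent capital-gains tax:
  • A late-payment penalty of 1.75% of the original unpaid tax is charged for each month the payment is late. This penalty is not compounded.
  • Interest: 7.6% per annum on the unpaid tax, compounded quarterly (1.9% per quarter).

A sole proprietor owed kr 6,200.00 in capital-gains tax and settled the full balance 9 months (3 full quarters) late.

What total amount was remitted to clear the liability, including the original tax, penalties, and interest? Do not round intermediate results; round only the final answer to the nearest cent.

kr 7,536.66

Late-payment penalty: 9 × 1.75% × kr 6,200.00 = kr 976.50
Interest: kr 6,200.00 × ((1 + 0.019)^3 − 1) = kr 6,200.00 × 0.0580899… = kr 360.1571…
Total = kr 6,200.00 + kr 976.5000 + kr 360.1571… = kr 7,536.66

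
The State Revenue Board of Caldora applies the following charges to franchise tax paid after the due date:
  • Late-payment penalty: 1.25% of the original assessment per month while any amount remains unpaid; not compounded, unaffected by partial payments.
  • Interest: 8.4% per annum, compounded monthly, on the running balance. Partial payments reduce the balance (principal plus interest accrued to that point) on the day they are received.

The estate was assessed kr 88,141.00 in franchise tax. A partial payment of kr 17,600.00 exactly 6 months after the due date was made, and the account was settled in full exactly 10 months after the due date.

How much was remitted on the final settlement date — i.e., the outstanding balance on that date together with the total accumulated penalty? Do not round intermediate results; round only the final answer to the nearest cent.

kr 87,428.52

Monthly rate = 8.4% ÷ 12 = 0.7%
Balance at month 6: kr 88,141.0000 × (1 + 0.007)^6 = kr 91,908.3135…
After kr 17,600.00 payment: kr 91,908.3135… − kr 17,600.00 = kr 74,308.3135…
Balance at month 10: kr 74,308.3135… × (1 + 0.007)^4 = kr 76,410.8950…
Penalty: 10 × 1.25% × kr 88,141.00 = kr 11,017.63…
Final settlement = outstanding balance + penalty = kr 76,410.8950… + kr 11,017.63… = kr 87,428.52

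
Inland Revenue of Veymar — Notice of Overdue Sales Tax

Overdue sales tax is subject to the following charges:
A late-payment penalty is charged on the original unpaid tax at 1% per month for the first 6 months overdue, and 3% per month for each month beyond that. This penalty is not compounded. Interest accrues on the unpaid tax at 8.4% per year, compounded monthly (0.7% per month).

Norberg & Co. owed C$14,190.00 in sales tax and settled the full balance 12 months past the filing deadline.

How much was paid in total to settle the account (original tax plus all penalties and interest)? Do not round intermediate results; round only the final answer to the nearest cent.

Penalty, months 1–6: 6 × 1% × C$14,190.00 = C$851.40
Penalty, months 7–12: 6 × 3% × C$14,190.00 = C$2,554.20
Interest: C$14,190.00 × ((1 + 0.007)^12 − 1) = C$14,190.00 × 0.0873107… = C$1,238.9383…
Total = C$14,190.00 + C$3,405.6000 + C$1,238.9383… = C$18,834.54

C$18,834.54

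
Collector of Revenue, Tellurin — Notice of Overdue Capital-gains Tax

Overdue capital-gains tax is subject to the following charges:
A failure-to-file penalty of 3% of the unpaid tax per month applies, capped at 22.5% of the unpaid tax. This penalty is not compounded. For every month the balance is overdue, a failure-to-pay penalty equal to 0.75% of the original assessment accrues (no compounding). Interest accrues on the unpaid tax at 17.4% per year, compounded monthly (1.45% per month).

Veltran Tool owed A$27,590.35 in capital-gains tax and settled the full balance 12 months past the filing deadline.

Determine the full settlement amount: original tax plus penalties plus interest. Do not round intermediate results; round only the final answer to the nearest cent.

A$41,484.01

Failure-to-file: 12 × 3% × A$27,590.35 = A$9,932.53…, capped at 22.5% × A$27,590.35 = A$6,207.83…
Failure-to-pay penalty = 0.75% × A$27,590.35 × 12 mo = A$2,483.13…
Interest: A$27,590.35 × ((1 + 0.0145)^12 − 1) = A$27,590.35 × 0.1885696… = A$5,202.7011…
Total = A$27,590.35 + A$8,690.9603… + A$5,202.7011… = A$41,484.01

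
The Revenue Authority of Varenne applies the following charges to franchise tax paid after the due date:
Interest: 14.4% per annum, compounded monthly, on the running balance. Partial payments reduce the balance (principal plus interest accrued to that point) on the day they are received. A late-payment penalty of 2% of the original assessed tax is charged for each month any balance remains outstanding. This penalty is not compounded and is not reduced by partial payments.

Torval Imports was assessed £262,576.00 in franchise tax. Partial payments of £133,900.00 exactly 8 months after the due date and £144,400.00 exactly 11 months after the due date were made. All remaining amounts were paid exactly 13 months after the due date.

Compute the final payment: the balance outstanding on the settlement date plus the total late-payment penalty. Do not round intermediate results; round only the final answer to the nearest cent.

Monthly rate = 14.4% ÷ 12 = 1.2%
Balance at month 8: £262,576.0000 × (1 + 0.012)^8 = £288,867.7962…
After £133,900.00 payment: £288,867.7962… − £133,900.00 = £154,967.7962…
Balance at month 11: £154,967.7962… × (1 + 0.012)^3 = £160,613.8507…
After £144,400.00 payment: £160,613.8507… − £144,400.00 = £16,213.8507…
Balance at month 13: £16,213.8507… × (1 + 0.012)^2 = £16,605.3179…
Penalty: 13 × 2% × £262,576.00 = £68,269.76
Final settlement = outstanding balance + penalty = £16,605.3179… + £68,269.76 = £84,875.08

£84,875.08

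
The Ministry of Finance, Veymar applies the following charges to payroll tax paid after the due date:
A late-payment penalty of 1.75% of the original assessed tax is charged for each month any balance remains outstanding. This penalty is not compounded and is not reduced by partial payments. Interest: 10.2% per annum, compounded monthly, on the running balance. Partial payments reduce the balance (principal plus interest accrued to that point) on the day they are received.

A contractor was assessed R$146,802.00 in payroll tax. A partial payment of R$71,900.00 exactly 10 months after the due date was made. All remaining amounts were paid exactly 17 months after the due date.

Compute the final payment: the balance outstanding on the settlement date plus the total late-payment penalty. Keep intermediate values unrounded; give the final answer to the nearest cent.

R$136,905.43

Monthly rate = 10.2% ÷ 12 = 0.85%
Balance at month 10: R$146,802.0000 × (1 + 0.0085)^10 = R$159,768.4412…
After R$71,900.00 payment: R$159,768.4412… − R$71,900.00 = R$87,868.4412…
Balance at month 17: R$87,868.4412… × (1 + 0.0085)^7 = R$93,231.8366…
Penalty: 17 × 1.75% × R$146,802.00 = R$43,673.60…
Final settlement = outstanding balance + penalty = R$93,231.8366… + R$43,673.60… = R$136,905.43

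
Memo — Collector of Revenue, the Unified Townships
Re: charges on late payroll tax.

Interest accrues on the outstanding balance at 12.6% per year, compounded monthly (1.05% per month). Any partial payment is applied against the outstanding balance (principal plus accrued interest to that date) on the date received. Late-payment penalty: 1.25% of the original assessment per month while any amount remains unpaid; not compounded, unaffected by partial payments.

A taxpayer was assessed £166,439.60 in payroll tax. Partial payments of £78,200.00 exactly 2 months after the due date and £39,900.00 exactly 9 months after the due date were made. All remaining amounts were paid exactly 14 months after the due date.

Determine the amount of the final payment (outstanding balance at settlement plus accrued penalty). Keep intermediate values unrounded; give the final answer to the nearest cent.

Balance at month 2: £166,439.6000 × (1 + 0.0105)^2 = £169,953.1816…
After £78,200.00 payment: £169,953.1816… − £78,200.00 = £91,753.1816…
Balance at month 9: £91,753.1816… × (1 + 0.0105)^7 = £98,713.2288…
After £39,900.00 payment: £98,713.2288… − £39,900.00 = £58,813.2288…
Balance at month 14: £58,813.2288… × (1 + 0.0105)^5 = £61,966.4493…
Penalty: 14 × 1.25% × £166,439.60 = £29,126.93
Final settlement = outstanding balance + penalty = £61,966.4493… + £29,126.93 = £91,093.38

£91,093.38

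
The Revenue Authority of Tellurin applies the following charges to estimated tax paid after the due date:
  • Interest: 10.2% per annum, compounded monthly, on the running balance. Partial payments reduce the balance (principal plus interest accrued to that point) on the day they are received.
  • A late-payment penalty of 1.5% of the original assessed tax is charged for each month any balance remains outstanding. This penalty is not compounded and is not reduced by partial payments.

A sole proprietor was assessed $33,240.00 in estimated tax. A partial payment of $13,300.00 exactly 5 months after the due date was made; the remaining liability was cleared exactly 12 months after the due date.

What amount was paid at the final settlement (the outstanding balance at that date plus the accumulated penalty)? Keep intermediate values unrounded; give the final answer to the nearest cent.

$28,664.95

Monthly rate = 10.2% ÷ 12 = 0.85%
Balance at month 5: $33,240.0000 × (1 + 0.0085)^5 = $34,676.9209…
After $13,300.00 payment: $34,676.9209… − $13,300.00 = $21,376.9209…
Balance at month 12: $21,376.9209… × (1 + 0.0085)^7 = $22,681.7452…
Penalty: 12 × 1.5% × $33,240.00 = $5,983.20
Final settlement = outstanding balance + penalty = $22,681.7452… + $5,983.20 = $28,664.95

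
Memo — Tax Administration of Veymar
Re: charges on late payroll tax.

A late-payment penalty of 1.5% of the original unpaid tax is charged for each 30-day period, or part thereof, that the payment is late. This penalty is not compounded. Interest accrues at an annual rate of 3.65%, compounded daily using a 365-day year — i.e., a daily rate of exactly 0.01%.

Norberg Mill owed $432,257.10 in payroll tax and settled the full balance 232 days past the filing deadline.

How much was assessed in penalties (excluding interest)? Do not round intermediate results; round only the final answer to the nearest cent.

$51,870.85

Penalty periods: ⌈232/30⌉ = 8; penalty = 8 × 1.5% × $432,257.10 = $51,870.85…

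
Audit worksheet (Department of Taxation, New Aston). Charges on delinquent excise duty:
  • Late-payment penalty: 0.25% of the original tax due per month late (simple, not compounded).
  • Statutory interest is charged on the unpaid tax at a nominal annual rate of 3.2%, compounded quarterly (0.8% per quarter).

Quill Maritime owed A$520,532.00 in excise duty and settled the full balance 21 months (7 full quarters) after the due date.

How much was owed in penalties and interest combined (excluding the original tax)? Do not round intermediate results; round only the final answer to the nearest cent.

A$57,186.72

Late-payment penalty = 0.25% × A$520,532.00 × 21 mo = A$27,327.93
Interest: A$520,532.00 × ((1 + 0.008)^7 − 1) = A$520,532.00 × 0.0573621… = A$29,858.7899…
Penalties + interest = A$27,327.9300 + A$29,858.7899… = A$57,186.72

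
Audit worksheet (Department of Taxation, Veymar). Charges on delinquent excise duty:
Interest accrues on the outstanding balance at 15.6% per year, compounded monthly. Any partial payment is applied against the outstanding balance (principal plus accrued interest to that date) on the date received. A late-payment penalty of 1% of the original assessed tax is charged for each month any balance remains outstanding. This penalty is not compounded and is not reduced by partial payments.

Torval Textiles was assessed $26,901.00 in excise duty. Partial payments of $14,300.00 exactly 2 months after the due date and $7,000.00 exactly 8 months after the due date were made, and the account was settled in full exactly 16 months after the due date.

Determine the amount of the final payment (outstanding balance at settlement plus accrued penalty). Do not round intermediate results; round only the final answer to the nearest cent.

Monthly rate = 15.6% ÷ 12 = 1.3%
Balance at month 2: $26,901.0000 × (1 + 0.013)^2 = $27,604.9723…
After $14,300.00 payment: $27,604.9723… − $14,300.00 = $13,304.9723…
Balance at month 8: $13,304.9723… × (1 + 0.013)^6 = $14,377.0786…
After $7,000.00 payment: $14,377.0786… − $7,000.00 = $7,377.0786…
Balance at month 16: $7,377.0786… × (1 + 0.013)^8 = $8,180.1256…
Penalty: 16 × 1% × $26,901.00 = $4,304.16
Final settlement = outstanding balance + penalty = $8,180.1256… + $4,304.16 = $12,484.29

$12,484.29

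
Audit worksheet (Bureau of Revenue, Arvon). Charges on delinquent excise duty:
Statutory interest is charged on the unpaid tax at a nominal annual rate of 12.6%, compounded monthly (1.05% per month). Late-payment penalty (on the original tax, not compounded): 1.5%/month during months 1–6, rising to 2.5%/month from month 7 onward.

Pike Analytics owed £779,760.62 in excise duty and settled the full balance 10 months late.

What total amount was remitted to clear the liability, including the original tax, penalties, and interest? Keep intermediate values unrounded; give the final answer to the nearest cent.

Penalty, months 1–6: 6 × 1.5% × £779,760.62 = £70,178.46…
Penalty, months 7–10: 4 × 2.5% × £779,760.62 = £77,976.06…
Interest: £779,760.62 × ((1 + 0.0105)^10 − 1) = £779,760.62 × 0.1101028… = £85,853.7886…
Total = £779,760.62 + £148,154.5178 + £85,853.7886… = £1,013,768.93

£1,013,768.93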